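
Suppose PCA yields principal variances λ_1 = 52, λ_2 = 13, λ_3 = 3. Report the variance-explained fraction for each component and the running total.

Step 1 — total variance = trace(Sigma) = Σ λ_i = 52 + 13 + 3 = 68.

Step 2 — fraction explained by component i = λ_i / Σ λ:
  PC1: 52/68 = 0.7647
  PC2: 13/68 = 0.1912
  PC3: 3/68 = 0.0441

Step 3 — cumulative fraction after k components = (λ_1 + ... + λ_k) / Σ λ:
  k = 1: 52/68 = 0.7647
  k = 2: (52 + 13)/68 = 65/68 = 0.9559
  k = 3: (52 + 13 + 3)/68 = 68/68 = 1

Summary (fraction, with percent):

explained: PC1 0.7647 (76.47%), PC2 0.1912 (19.12%), PC3 0.0441 (4.41%);  cumulative: 0.7647, 0.9559, 1


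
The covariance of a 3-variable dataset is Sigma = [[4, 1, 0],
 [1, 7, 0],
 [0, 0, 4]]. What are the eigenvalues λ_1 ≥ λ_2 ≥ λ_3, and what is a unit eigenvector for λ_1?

Step 1 — characteristic polynomial p(λ) = det(λI - Sigma) = λ³ - tr·λ² + c_1·λ - det, where tr = trace, c_1 = sum of the principal 2×2 minors, det = det(Sigma):
  tr = 4 + 7 + 4 = 15,
  c_1 = (4·7 - (1)²) + (4·4 - (0)²) + (7·4 - (0)²) = 27 + 16 + 28 = 71,
  det = 4·(7·4 - (0)²) - (1)·((1)·4 - (0)·(0)) + (0)·((1)·(0) - 7·(0)) = 4·(28) - (1)·(4) + (0)·(0) = 108.
  So p(λ) = λ³ - 15λ² + 71λ - 108.
Step 2 — look for an integer root (rational root theorem: any rational root is an integer divisor of 108). Testing λ = 4:
  p(4) = 64 - 240 + 284 - 108 = 0  ✓
  Dividing out (λ - 4): p(λ) = (λ - 4)(λ² - 11λ + 27).
Step 3 — remaining eigenvalues from the quadratic λ² - 11λ + 27 = 0:
  Δ = 11² - 4·27 = 121 - 108 = 13,  λ = (11 ± √13)/2 = (11 ± 3.6056)/2 ≈ 7.3028 or 3.6972.
  Sorted: λ_1 = 7.3028,  λ_2 = 4,  λ_3 = 3.6972  (check: sum = 15 = tr ✓).

Step 4 — unit eigenvector for λ_1 ≈ 7.3028: v spans the null space of (Sigma - λ_1 I), whose rows are
  r_1 = (-3.3028, 1, 0),  r_2 = (1, -0.3028, 0),  r_3 = (0, 0, -3.3028).
  v is orthogonal to every row, so take v ∝ r_1 × r_3 = ((1)·(-3.3028) - (0)·(0), (0)·(0) - (-3.3028)·(-3.3028), (-3.3028)·(0) - (1)·(0)) ≈ (-3.3028, -10.9083, 0).
  Rescale (multiply by -1 so the first nonzero entry is positive): u = (3.3028, 10.9083, 0).
  ||u|| = √((3.3028)² + (10.9083)² + (0)²) = √(129.8999) ≈ 11.3974,  v_1 = u/||u|| ≈ (0.2898, 0.9571, 0) (||v_1|| = 1).

λ_1 = 7.3028,  λ_2 = 4,  λ_3 = 3.6972;  v_1 ≈ (0.2898, 0.9571, 0)


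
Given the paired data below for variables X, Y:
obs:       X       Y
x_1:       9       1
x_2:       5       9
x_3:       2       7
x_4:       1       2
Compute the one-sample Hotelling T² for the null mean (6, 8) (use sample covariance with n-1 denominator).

Step 1 — sample mean vector:
  mean(X) = (9 + 5 + 2 + 1) / 4 = 17/4 = 4.25
  mean(Y) = (1 + 9 + 7 + 2) / 4 = 19/4 = 4.75
  x̄ = (4.25, 4.75),  deviation x̄ - mu_0 = (4.25, 4.75) - (6, 8) = (-1.75, -3.25).

Step 2 — sample covariance matrix, S[i,j] = (1/(n-1)) · Σ_k (x_{k,i} - mean_i) · (x_{k,j} - mean_j), divisor n-1 = 3:
  S[X,X] = ((4.75)·(4.75) + (0.75)·(0.75) + (-2.25)·(-2.25) + (-3.25)·(-3.25)) / 3 = 38.75/3 = 12.9167
  S[X,Y] = ((4.75)·(-3.75) + (0.75)·(4.25) + (-2.25)·(2.25) + (-3.25)·(-2.75)) / 3 = -10.75/3 = -3.5833
  S[Y,Y] = ((-3.75)·(-3.75) + (4.25)·(4.25) + (2.25)·(2.25) + (-2.75)·(-2.75)) / 3 = 44.75/3 = 14.9167
  S = [[12.9167, -3.5833],
 [-3.5833, 14.9167]].

Step 3 — invert S. det(S) = 12.9167·14.9167 - (-3.5833)² = 179.8333.
  S^{-1} = (1/det) · [[d, -b], [-b, a]] = [[0.0829, 0.0199],
 [0.0199, 0.0718]].

Step 4 — quadratic form (x̄ - mu_0)^T · S^{-1} · (x̄ - mu_0):
  S^{-1} · (x̄ - mu_0) = (-0.2099, -0.2683),
  (x̄ - mu_0)^T · [...] = (-1.75)·(-0.2099) + (-3.25)·(-0.2683) = 1.2393.

Step 5 — scale by n: T² = 4 · 1.2393 = 4.9574.

T² ≈ 4.9574


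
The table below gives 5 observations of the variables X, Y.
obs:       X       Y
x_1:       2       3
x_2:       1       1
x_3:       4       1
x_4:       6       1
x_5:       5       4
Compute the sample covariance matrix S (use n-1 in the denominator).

Step 1 — column means:
  mean(X) = (2 + 1 + 4 + 6 + 5) / 5 = 18/5 = 3.6
  mean(Y) = (3 + 1 + 1 + 1 + 4) / 5 = 10/5 = 2

Step 2 — sample covariance S[i,j] = (1/(n-1)) · Σ_k (x_{k,i} - mean_i) · (x_{k,j} - mean_j), with n-1 = 4.
  S[X,X] = ((-1.6)·(-1.6) + (-2.6)·(-2.6) + (0.4)·(0.4) + (2.4)·(2.4) + (1.4)·(1.4)) / 4 = 17.2/4 = 4.3
  S[X,Y] = ((-1.6)·(1) + (-2.6)·(-1) + (0.4)·(-1) + (2.4)·(-1) + (1.4)·(2)) / 4 = 1/4 = 0.25
  S[Y,Y] = ((1)·(1) + (-1)·(-1) + (-1)·(-1) + (-1)·(-1) + (2)·(2)) / 4 = 8/4 = 2

S is symmetric (S[j,i] = S[i,j]). Assembling:

S = [[4.3, 0.25],
 [0.25, 2]]


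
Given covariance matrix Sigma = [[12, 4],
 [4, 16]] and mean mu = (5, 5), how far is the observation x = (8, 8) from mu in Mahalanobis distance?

Step 1 — centre the observation: (x - mu) = (3, 3).

Step 2 — invert Sigma. det(Sigma) = 12·16 - (4)² = 176.
  Sigma^{-1} = (1/det) · [[d, -b], [-b, a]] = [[0.0909, -0.0227],
 [-0.0227, 0.0682]].

Step 3 — form the quadratic (x - mu)^T · Sigma^{-1} · (x - mu):
  Sigma^{-1} · (x - mu) = (0.2045, 0.1364).
  (x - mu)^T · [Sigma^{-1} · (x - mu)] = (3)·(0.2045) + (3)·(0.1364) = 1.0227.

Step 4 — take square root: d = √(1.0227) ≈ 1.0113.

d(x, mu) = √(1.0227) ≈ 1.0113


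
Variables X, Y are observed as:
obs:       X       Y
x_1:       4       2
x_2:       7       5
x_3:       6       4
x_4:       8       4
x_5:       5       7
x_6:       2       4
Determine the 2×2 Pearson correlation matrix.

Step 1 — column means:
  mean(X) = (4 + 7 + 6 + 8 + 5 + 2) / 6 = 32/6 = 5.3333
  mean(Y) = (2 + 5 + 4 + 4 + 7 + 4) / 6 = 26/6 = 4.3333

Step 2 — sample variances and covariances s[i,j] = (1/(n-1)) · Σ_k (x_{k,i} - mean_i) · (x_{k,j} - mean_j), with n-1 = 5:
  s[X,X] = ((-1.3333)·(-1.3333) + (1.6667)·(1.6667) + (0.6667)·(0.6667) + (2.6667)·(2.6667) + (-0.3333)·(-0.3333) + (-3.3333)·(-3.3333)) / 5 = 23.3333/5 = 4.6667
  s[X,Y] = ((-1.3333)·(-2.3333) + (1.6667)·(0.6667) + (0.6667)·(-0.3333) + (2.6667)·(-0.3333) + (-0.3333)·(2.6667) + (-3.3333)·(-0.3333)) / 5 = 3.3333/5 = 0.6667
  s[Y,Y] = ((-2.3333)·(-2.3333) + (0.6667)·(0.6667) + (-0.3333)·(-0.3333) + (-0.3333)·(-0.3333) + (2.6667)·(2.6667) + (-0.3333)·(-0.3333)) / 5 = 13.3333/5 = 2.6667
  Sample standard deviations s_i = √(s[i,i]):
  s(X) = √(4.6667) = 2.1602
  s(Y) = √(2.6667) = 1.633

Step 3 — r_{ij} = s_{ij} / (s_i · s_j):
  r[X,X] = 1 (diagonal).
  r[X,Y] = 0.6667 / (2.1602 · 1.633) = 0.6667 / 3.5277 = 0.189
  r[Y,Y] = 1 (diagonal).

R is symmetric with unit diagonal. Assembling:

R = [[1, 0.189],
 [0.189, 1]]


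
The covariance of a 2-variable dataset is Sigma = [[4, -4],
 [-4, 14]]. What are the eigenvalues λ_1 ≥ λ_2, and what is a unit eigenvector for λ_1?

Step 1 — characteristic polynomial of 2×2 Sigma:
  det(Sigma - λI) = λ² - trace · λ + det = 0.
  trace = 4 + 14 = 18, det = 4·14 - (-4)² = 40.
Step 2 — discriminant:
  Δ = trace² - 4·det = 324 - 160 = 164.
Step 3 — eigenvalues:
  λ = (trace ± √Δ)/2 = (18 ± 12.8062)/2,
  λ_1 = 15.4031,  λ_2 = 2.5969.

Step 4 — unit eigenvector for λ_1: solve (Sigma - λ_1 I)v = 0. First row:
  (4 - 15.4031)·v_x + (-4)·v_y = 0, i.e. (-11.4031)·v_x + (-4)·v_y = 0,
  so v ∝ (b, λ_1 - a) = (-4, 11.4031); multiply by -1 so the first entry is positive: u = (4, -11.4031).
  ||u|| = √((4)² + (-11.4031)²) = √(146.0312) ≈ 12.0843,
  v_1 = u/||u|| ≈ (0.331, -0.9436) (||v_1|| = 1).

λ_1 = 15.4031,  λ_2 = 2.5969;  v_1 ≈ (0.331, -0.9436)


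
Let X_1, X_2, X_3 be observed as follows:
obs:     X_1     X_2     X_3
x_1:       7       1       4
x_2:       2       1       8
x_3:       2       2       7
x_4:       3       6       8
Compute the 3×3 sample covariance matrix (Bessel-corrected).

Step 1 — column means:
  mean(X_1) = (7 + 2 + 2 + 3) / 4 = 14/4 = 3.5
  mean(X_2) = (1 + 1 + 2 + 6) / 4 = 10/4 = 2.5
  mean(X_3) = (4 + 8 + 7 + 8) / 4 = 27/4 = 6.75

Step 2 — sample covariance S[i,j] = (1/(n-1)) · Σ_k (x_{k,i} - mean_i) · (x_{k,j} - mean_j), with n-1 = 3.
  S[X_1,X_1] = ((3.5)·(3.5) + (-1.5)·(-1.5) + (-1.5)·(-1.5) + (-0.5)·(-0.5)) / 3 = 17/3 = 5.6667
  S[X_1,X_2] = ((3.5)·(-1.5) + (-1.5)·(-1.5) + (-1.5)·(-0.5) + (-0.5)·(3.5)) / 3 = -4/3 = -1.3333
  S[X_1,X_3] = ((3.5)·(-2.75) + (-1.5)·(1.25) + (-1.5)·(0.25) + (-0.5)·(1.25)) / 3 = -12.5/3 = -4.1667
  S[X_2,X_2] = ((-1.5)·(-1.5) + (-1.5)·(-1.5) + (-0.5)·(-0.5) + (3.5)·(3.5)) / 3 = 17/3 = 5.6667
  S[X_2,X_3] = ((-1.5)·(-2.75) + (-1.5)·(1.25) + (-0.5)·(0.25) + (3.5)·(1.25)) / 3 = 6.5/3 = 2.1667
  S[X_3,X_3] = ((-2.75)·(-2.75) + (1.25)·(1.25) + (0.25)·(0.25) + (1.25)·(1.25)) / 3 = 10.75/3 = 3.5833

S is symmetric (S[j,i] = S[i,j]). Assembling:

S = [[5.6667, -1.3333, -4.1667],
 [-1.3333, 5.6667, 2.1667],
 [-4.1667, 2.1667, 3.5833]]


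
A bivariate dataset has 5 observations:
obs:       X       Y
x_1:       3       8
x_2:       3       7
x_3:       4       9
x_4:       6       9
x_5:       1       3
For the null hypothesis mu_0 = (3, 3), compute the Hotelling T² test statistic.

Step 1 — sample mean vector:
  mean(X) = (3 + 3 + 4 + 6 + 1) / 5 = 17/5 = 3.4
  mean(Y) = (8 + 7 + 9 + 9 + 3) / 5 = 36/5 = 7.2
  x̄ = (3.4, 7.2),  deviation x̄ - mu_0 = (3.4, 7.2) - (3, 3) = (0.4, 4.2).

Step 2 — sample covariance matrix, S[i,j] = (1/(n-1)) · Σ_k (x_{k,i} - mean_i) · (x_{k,j} - mean_j), divisor n-1 = 4:
  S[X,X] = ((-0.4)·(-0.4) + (-0.4)·(-0.4) + (0.6)·(0.6) + (2.6)·(2.6) + (-2.4)·(-2.4)) / 4 = 13.2/4 = 3.3
  S[X,Y] = ((-0.4)·(0.8) + (-0.4)·(-0.2) + (0.6)·(1.8) + (2.6)·(1.8) + (-2.4)·(-4.2)) / 4 = 15.6/4 = 3.9
  S[Y,Y] = ((0.8)·(0.8) + (-0.2)·(-0.2) + (1.8)·(1.8) + (1.8)·(1.8) + (-4.2)·(-4.2)) / 4 = 24.8/4 = 6.2
  S = [[3.3, 3.9],
 [3.9, 6.2]].

Step 3 — invert S. det(S) = 3.3·6.2 - (3.9)² = 5.25.
  S^{-1} = (1/det) · [[d, -b], [-b, a]] = [[1.181, -0.7429],
 [-0.7429, 0.6286]].

Step 4 — quadratic form (x̄ - mu_0)^T · S^{-1} · (x̄ - mu_0):
  S^{-1} · (x̄ - mu_0) = (-2.6476, 2.3429),
  (x̄ - mu_0)^T · [...] = (0.4)·(-2.6476) + (4.2)·(2.3429) = 8.781.

Step 5 — scale by n: T² = 5 · 8.781 = 43.9048.

T² ≈ 43.9048


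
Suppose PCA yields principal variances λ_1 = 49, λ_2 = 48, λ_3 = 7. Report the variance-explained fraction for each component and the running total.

Step 1 — total variance = trace(Sigma) = Σ λ_i = 49 + 48 + 7 = 104.

Step 2 — fraction explained by component i = λ_i / Σ λ:
  PC1: 49/104 = 0.4712
  PC2: 48/104 = 0.4615
  PC3: 7/104 = 0.0673

Step 3 — cumulative fraction after k components = (λ_1 + ... + λ_k) / Σ λ:
  k = 1: 49/104 = 0.4712
  k = 2: (49 + 48)/104 = 97/104 = 0.9327
  k = 3: (49 + 48 + 7)/104 = 104/104 = 1

Summary (fraction, with percent):

explained: PC1 0.4712 (47.12%), PC2 0.4615 (46.15%), PC3 0.0673 (6.73%);  cumulative: 0.4712, 0.9327, 1


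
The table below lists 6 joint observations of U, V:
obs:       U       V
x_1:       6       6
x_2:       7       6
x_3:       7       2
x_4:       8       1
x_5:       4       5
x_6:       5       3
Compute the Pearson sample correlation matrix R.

Step 1 — column means:
  mean(U) = (6 + 7 + 7 + 8 + 4 + 5) / 6 = 37/6 = 6.1667
  mean(V) = (6 + 6 + 2 + 1 + 5 + 3) / 6 = 23/6 = 3.8333

Step 2 — sample variances and covariances s[i,j] = (1/(n-1)) · Σ_k (x_{k,i} - mean_i) · (x_{k,j} - mean_j), with n-1 = 5:
  s[U,U] = ((-0.1667)·(-0.1667) + (0.8333)·(0.8333) + (0.8333)·(0.8333) + (1.8333)·(1.8333) + (-2.1667)·(-2.1667) + (-1.1667)·(-1.1667)) / 5 = 10.8333/5 = 2.1667
  s[U,V] = ((-0.1667)·(2.1667) + (0.8333)·(2.1667) + (0.8333)·(-1.8333) + (1.8333)·(-2.8333) + (-2.1667)·(1.1667) + (-1.1667)·(-0.8333)) / 5 = -6.8333/5 = -1.3667
  s[V,V] = ((2.1667)·(2.1667) + (2.1667)·(2.1667) + (-1.8333)·(-1.8333) + (-2.8333)·(-2.8333) + (1.1667)·(1.1667) + (-0.8333)·(-0.8333)) / 5 = 22.8333/5 = 4.5667
  Sample standard deviations s_i = √(s[i,i]):
  s(U) = √(2.1667) = 1.472
  s(V) = √(4.5667) = 2.137

Step 3 — r_{ij} = s_{ij} / (s_i · s_j):
  r[U,U] = 1 (diagonal).
  r[U,V] = -1.3667 / (1.472 · 2.137) = -1.3667 / 3.1455 = -0.4345
  r[V,V] = 1 (diagonal).

R is symmetric with unit diagonal. Assembling:

R = [[1, -0.4345],
 [-0.4345, 1]]


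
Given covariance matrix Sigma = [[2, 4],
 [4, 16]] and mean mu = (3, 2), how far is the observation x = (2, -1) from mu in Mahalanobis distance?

Step 1 — centre the observation: (x - mu) = (-1, -3).

Step 2 — invert Sigma. det(Sigma) = 2·16 - (4)² = 16.
  Sigma^{-1} = (1/det) · [[d, -b], [-b, a]] = [[1, -0.25],
 [-0.25, 0.125]].

Step 3 — form the quadratic (x - mu)^T · Sigma^{-1} · (x - mu):
  Sigma^{-1} · (x - mu) = (-0.25, -0.125).
  (x - mu)^T · [Sigma^{-1} · (x - mu)] = (-1)·(-0.25) + (-3)·(-0.125) = 0.625.

Step 4 — take square root: d = √(0.625) ≈ 0.7906.

d(x, mu) = √(0.625) ≈ 0.7906


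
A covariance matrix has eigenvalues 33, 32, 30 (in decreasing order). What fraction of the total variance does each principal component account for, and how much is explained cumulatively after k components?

Step 1 — total variance = trace(Sigma) = Σ λ_i = 33 + 32 + 30 = 95.

Step 2 — fraction explained by component i = λ_i / Σ λ:
  PC1: 33/95 = 0.3474
  PC2: 32/95 = 0.3368
  PC3: 30/95 = 0.3158

Step 3 — cumulative fraction after k components = (λ_1 + ... + λ_k) / Σ λ:
  k = 1: 33/95 = 0.3474
  k = 2: (33 + 32)/95 = 65/95 = 0.6842
  k = 3: (33 + 32 + 30)/95 = 95/95 = 1

Summary (fraction, with percent):

explained: PC1 0.3474 (34.74%), PC2 0.3368 (33.68%), PC3 0.3158 (31.58%);  cumulative: 0.3474, 0.6842, 1


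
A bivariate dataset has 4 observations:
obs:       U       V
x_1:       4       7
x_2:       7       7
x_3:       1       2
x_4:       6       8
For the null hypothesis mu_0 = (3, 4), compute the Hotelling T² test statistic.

Step 1 — sample mean vector:
  mean(U) = (4 + 7 + 1 + 6) / 4 = 18/4 = 4.5
  mean(V) = (7 + 7 + 2 + 8) / 4 = 24/4 = 6
  x̄ = (4.5, 6),  deviation x̄ - mu_0 = (4.5, 6) - (3, 4) = (1.5, 2).

Step 2 — sample covariance matrix, S[i,j] = (1/(n-1)) · Σ_k (x_{k,i} - mean_i) · (x_{k,j} - mean_j), divisor n-1 = 3:
  S[U,U] = ((-0.5)·(-0.5) + (2.5)·(2.5) + (-3.5)·(-3.5) + (1.5)·(1.5)) / 3 = 21/3 = 7
  S[U,V] = ((-0.5)·(1) + (2.5)·(1) + (-3.5)·(-4) + (1.5)·(2)) / 3 = 19/3 = 6.3333
  S[V,V] = ((1)·(1) + (1)·(1) + (-4)·(-4) + (2)·(2)) / 3 = 22/3 = 7.3333
  S = [[7, 6.3333],
 [6.3333, 7.3333]].

Step 3 — invert S. det(S) = 7·7.3333 - (6.3333)² = 11.2222.
  S^{-1} = (1/det) · [[d, -b], [-b, a]] = [[0.6535, -0.5644],
 [-0.5644, 0.6238]].

Step 4 — quadratic form (x̄ - mu_0)^T · S^{-1} · (x̄ - mu_0):
  S^{-1} · (x̄ - mu_0) = (-0.1485, 0.401),
  (x̄ - mu_0)^T · [...] = (1.5)·(-0.1485) + (2)·(0.401) = 0.5792.

Step 5 — scale by n: T² = 4 · 0.5792 = 2.3168.

T² ≈ 2.3168


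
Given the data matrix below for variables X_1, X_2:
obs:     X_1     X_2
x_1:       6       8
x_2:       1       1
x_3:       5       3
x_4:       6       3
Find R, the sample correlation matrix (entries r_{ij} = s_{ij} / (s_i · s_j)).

Step 1 — column means:
  mean(X_1) = (6 + 1 + 5 + 6) / 4 = 18/4 = 4.5
  mean(X_2) = (8 + 1 + 3 + 3) / 4 = 15/4 = 3.75

Step 2 — sample variances and covariances s[i,j] = (1/(n-1)) · Σ_k (x_{k,i} - mean_i) · (x_{k,j} - mean_j), with n-1 = 3:
  s[X_1,X_1] = ((1.5)·(1.5) + (-3.5)·(-3.5) + (0.5)·(0.5) + (1.5)·(1.5)) / 3 = 17/3 = 5.6667
  s[X_1,X_2] = ((1.5)·(4.25) + (-3.5)·(-2.75) + (0.5)·(-0.75) + (1.5)·(-0.75)) / 3 = 14.5/3 = 4.8333
  s[X_2,X_2] = ((4.25)·(4.25) + (-2.75)·(-2.75) + (-0.75)·(-0.75) + (-0.75)·(-0.75)) / 3 = 26.75/3 = 8.9167
  Sample standard deviations s_i = √(s[i,i]):
  s(X_1) = √(5.6667) = 2.3805
  s(X_2) = √(8.9167) = 2.9861

Step 3 — r_{ij} = s_{ij} / (s_i · s_j):
  r[X_1,X_1] = 1 (diagonal).
  r[X_1,X_2] = 4.8333 / (2.3805 · 2.9861) = 4.8333 / 7.1083 = 0.68
  r[X_2,X_2] = 1 (diagonal).

R is symmetric with unit diagonal. Assembling:

R = [[1, 0.68],
 [0.68, 1]]


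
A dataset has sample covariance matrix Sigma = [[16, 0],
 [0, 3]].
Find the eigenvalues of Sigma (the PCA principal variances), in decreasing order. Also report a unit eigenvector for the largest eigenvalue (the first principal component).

Step 1 — characteristic polynomial of 2×2 Sigma:
  det(Sigma - λI) = λ² - trace · λ + det = 0.
  trace = 16 + 3 = 19, det = 16·3 - (0)² = 48.
Step 2 — discriminant:
  Δ = trace² - 4·det = 361 - 192 = 169.
Step 3 — eigenvalues:
  λ = (trace ± √Δ)/2 = (19 ± 13)/2,
  λ_1 = 16,  λ_2 = 3.

Step 4 — unit eigenvector for λ_1: Sigma is diagonal, so its eigenvectors are the coordinate axes. λ_1 = 16 is the diagonal entry on the first coordinate axis, hence
  v_1 = (1, 0) (||v_1|| = 1).

λ_1 = 16,  λ_2 = 3;  v_1 ≈ (1, 0)


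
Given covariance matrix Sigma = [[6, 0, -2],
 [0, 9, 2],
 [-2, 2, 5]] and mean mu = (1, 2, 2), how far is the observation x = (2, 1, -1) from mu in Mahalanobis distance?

Step 1 — centre the observation: (x - mu) = (1, -1, -3).

Step 2 — invert Sigma (cofactor / det for 3×3, or solve directly):
  Sigma^{-1} = [[0.1952, -0.019, 0.0857],
 [-0.019, 0.1238, -0.0571],
 [0.0857, -0.0571, 0.2571]].

Step 3 — form the quadratic (x - mu)^T · Sigma^{-1} · (x - mu):
  Sigma^{-1} · (x - mu) = (-0.0429, 0.0286, -0.6286).
  (x - mu)^T · [Sigma^{-1} · (x - mu)] = (1)·(-0.0429) + (-1)·(0.0286) + (-3)·(-0.6286) = 1.8143.

Step 4 — take square root: d = √(1.8143) ≈ 1.347.

d(x, mu) = √(1.8143) ≈ 1.347


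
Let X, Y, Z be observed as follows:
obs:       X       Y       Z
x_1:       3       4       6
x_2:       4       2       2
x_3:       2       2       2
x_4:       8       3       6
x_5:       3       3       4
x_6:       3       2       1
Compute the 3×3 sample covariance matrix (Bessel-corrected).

Step 1 — column means:
  mean(X) = (3 + 4 + 2 + 8 + 3 + 3) / 6 = 23/6 = 3.8333
  mean(Y) = (4 + 2 + 2 + 3 + 3 + 2) / 6 = 16/6 = 2.6667
  mean(Z) = (6 + 2 + 2 + 6 + 4 + 1) / 6 = 21/6 = 3.5

Step 2 — sample covariance S[i,j] = (1/(n-1)) · Σ_k (x_{k,i} - mean_i) · (x_{k,j} - mean_j), with n-1 = 5.
  S[X,X] = ((-0.8333)·(-0.8333) + (0.1667)·(0.1667) + (-1.8333)·(-1.8333) + (4.1667)·(4.1667) + (-0.8333)·(-0.8333) + (-0.8333)·(-0.8333)) / 5 = 22.8333/5 = 4.5667
  S[X,Y] = ((-0.8333)·(1.3333) + (0.1667)·(-0.6667) + (-1.8333)·(-0.6667) + (4.1667)·(0.3333) + (-0.8333)·(0.3333) + (-0.8333)·(-0.6667)) / 5 = 1.6667/5 = 0.3333
  S[X,Z] = ((-0.8333)·(2.5) + (0.1667)·(-1.5) + (-1.8333)·(-1.5) + (4.1667)·(2.5) + (-0.8333)·(0.5) + (-0.8333)·(-2.5)) / 5 = 12.5/5 = 2.5
  S[Y,Y] = ((1.3333)·(1.3333) + (-0.6667)·(-0.6667) + (-0.6667)·(-0.6667) + (0.3333)·(0.3333) + (0.3333)·(0.3333) + (-0.6667)·(-0.6667)) / 5 = 3.3333/5 = 0.6667
  S[Y,Z] = ((1.3333)·(2.5) + (-0.6667)·(-1.5) + (-0.6667)·(-1.5) + (0.3333)·(2.5) + (0.3333)·(0.5) + (-0.6667)·(-2.5)) / 5 = 8/5 = 1.6
  S[Z,Z] = ((2.5)·(2.5) + (-1.5)·(-1.5) + (-1.5)·(-1.5) + (2.5)·(2.5) + (0.5)·(0.5) + (-2.5)·(-2.5)) / 5 = 23.5/5 = 4.7

S is symmetric (S[j,i] = S[i,j]). Assembling:

S = [[4.5667, 0.3333, 2.5],
 [0.3333, 0.6667, 1.6],
 [2.5, 1.6, 4.7]]


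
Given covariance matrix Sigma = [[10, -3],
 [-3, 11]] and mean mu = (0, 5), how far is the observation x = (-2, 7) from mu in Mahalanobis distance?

Step 1 — centre the observation: (x - mu) = (-2, 2).

Step 2 — invert Sigma. det(Sigma) = 10·11 - (-3)² = 101.
  Sigma^{-1} = (1/det) · [[d, -b], [-b, a]] = [[0.1089, 0.0297],
 [0.0297, 0.099]].

Step 3 — form the quadratic (x - mu)^T · Sigma^{-1} · (x - mu):
  Sigma^{-1} · (x - mu) = (-0.1584, 0.1386).
  (x - mu)^T · [Sigma^{-1} · (x - mu)] = (-2)·(-0.1584) + (2)·(0.1386) = 0.5941.

Step 4 — take square root: d = √(0.5941) ≈ 0.7708.

d(x, mu) = √(0.5941) ≈ 0.7708


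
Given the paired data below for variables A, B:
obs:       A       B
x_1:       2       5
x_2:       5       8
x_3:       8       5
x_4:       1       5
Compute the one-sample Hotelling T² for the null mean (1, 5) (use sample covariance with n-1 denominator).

Step 1 — sample mean vector:
  mean(A) = (2 + 5 + 8 + 1) / 4 = 16/4 = 4
  mean(B) = (5 + 8 + 5 + 5) / 4 = 23/4 = 5.75
  x̄ = (4, 5.75),  deviation x̄ - mu_0 = (4, 5.75) - (1, 5) = (3, 0.75).

Step 2 — sample covariance matrix, S[i,j] = (1/(n-1)) · Σ_k (x_{k,i} - mean_i) · (x_{k,j} - mean_j), divisor n-1 = 3:
  S[A,A] = ((-2)·(-2) + (1)·(1) + (4)·(4) + (-3)·(-3)) / 3 = 30/3 = 10
  S[A,B] = ((-2)·(-0.75) + (1)·(2.25) + (4)·(-0.75) + (-3)·(-0.75)) / 3 = 3/3 = 1
  S[B,B] = ((-0.75)·(-0.75) + (2.25)·(2.25) + (-0.75)·(-0.75) + (-0.75)·(-0.75)) / 3 = 6.75/3 = 2.25
  S = [[10, 1],
 [1, 2.25]].

Step 3 — invert S. det(S) = 10·2.25 - (1)² = 21.5.
  S^{-1} = (1/det) · [[d, -b], [-b, a]] = [[0.1047, -0.0465],
 [-0.0465, 0.4651]].

Step 4 — quadratic form (x̄ - mu_0)^T · S^{-1} · (x̄ - mu_0):
  S^{-1} · (x̄ - mu_0) = (0.2791, 0.2093),
  (x̄ - mu_0)^T · [...] = (3)·(0.2791) + (0.75)·(0.2093) = 0.9942.

Step 5 — scale by n: T² = 4 · 0.9942 = 3.9767.

T² ≈ 3.9767


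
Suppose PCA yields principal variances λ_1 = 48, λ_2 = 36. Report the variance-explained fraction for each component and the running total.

Step 1 — total variance = trace(Sigma) = Σ λ_i = 48 + 36 = 84.

Step 2 — fraction explained by component i = λ_i / Σ λ:
  PC1: 48/84 = 0.5714
  PC2: 36/84 = 0.4286

Step 3 — cumulative fraction after k components = (λ_1 + ... + λ_k) / Σ λ:
  k = 1: 48/84 = 0.5714
  k = 2: (48 + 36)/84 = 84/84 = 1

Summary (fraction, with percent):

explained: PC1 0.5714 (57.14%), PC2 0.4286 (42.86%);  cumulative: 0.5714, 1


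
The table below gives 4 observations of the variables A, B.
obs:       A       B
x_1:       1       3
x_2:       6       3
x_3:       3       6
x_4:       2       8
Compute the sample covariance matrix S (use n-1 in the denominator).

Step 1 — column means:
  mean(A) = (1 + 6 + 3 + 2) / 4 = 12/4 = 3
  mean(B) = (3 + 3 + 6 + 8) / 4 = 20/4 = 5

Step 2 — sample covariance S[i,j] = (1/(n-1)) · Σ_k (x_{k,i} - mean_i) · (x_{k,j} - mean_j), with n-1 = 3.
  S[A,A] = ((-2)·(-2) + (3)·(3) + (0)·(0) + (-1)·(-1)) / 3 = 14/3 = 4.6667
  S[A,B] = ((-2)·(-2) + (3)·(-2) + (0)·(1) + (-1)·(3)) / 3 = -5/3 = -1.6667
  S[B,B] = ((-2)·(-2) + (-2)·(-2) + (1)·(1) + (3)·(3)) / 3 = 18/3 = 6

S is symmetric (S[j,i] = S[i,j]). Assembling:

S = [[4.6667, -1.6667],
 [-1.6667, 6]]


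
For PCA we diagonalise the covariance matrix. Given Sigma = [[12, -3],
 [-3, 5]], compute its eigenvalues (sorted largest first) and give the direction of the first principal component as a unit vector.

Step 1 — characteristic polynomial of 2×2 Sigma:
  det(Sigma - λI) = λ² - trace · λ + det = 0.
  trace = 12 + 5 = 17, det = 12·5 - (-3)² = 51.
Step 2 — discriminant:
  Δ = trace² - 4·det = 289 - 204 = 85.
Step 3 — eigenvalues:
  λ = (trace ± √Δ)/2 = (17 ± 9.2195)/2,
  λ_1 = 13.1098,  λ_2 = 3.8902.

Step 4 — unit eigenvector for λ_1: solve (Sigma - λ_1 I)v = 0. First row:
  (12 - 13.1098)·v_x + (-3)·v_y = 0, i.e. (-1.1098)·v_x + (-3)·v_y = 0,
  so v ∝ (b, λ_1 - a) = (-3, 1.1098); multiply by -1 so the first entry is positive: u = (3, -1.1098).
  ||u|| = √((3)² + (-1.1098)²) = √(10.2316) ≈ 3.1987,
  v_1 = u/||u|| ≈ (0.9379, -0.3469) (||v_1|| = 1).

λ_1 = 13.1098,  λ_2 = 3.8902;  v_1 ≈ (0.9379, -0.3469)


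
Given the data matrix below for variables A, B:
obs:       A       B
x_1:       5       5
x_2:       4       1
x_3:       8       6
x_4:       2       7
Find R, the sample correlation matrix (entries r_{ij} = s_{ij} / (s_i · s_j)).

Step 1 — column means:
  mean(A) = (5 + 4 + 8 + 2) / 4 = 19/4 = 4.75
  mean(B) = (5 + 1 + 6 + 7) / 4 = 19/4 = 4.75

Step 2 — sample variances and covariances s[i,j] = (1/(n-1)) · Σ_k (x_{k,i} - mean_i) · (x_{k,j} - mean_j), with n-1 = 3:
  s[A,A] = ((0.25)·(0.25) + (-0.75)·(-0.75) + (3.25)·(3.25) + (-2.75)·(-2.75)) / 3 = 18.75/3 = 6.25
  s[A,B] = ((0.25)·(0.25) + (-0.75)·(-3.75) + (3.25)·(1.25) + (-2.75)·(2.25)) / 3 = 0.75/3 = 0.25
  s[B,B] = ((0.25)·(0.25) + (-3.75)·(-3.75) + (1.25)·(1.25) + (2.25)·(2.25)) / 3 = 20.75/3 = 6.9167
  Sample standard deviations s_i = √(s[i,i]):
  s(A) = √(6.25) = 2.5
  s(B) = √(6.9167) = 2.63

Step 3 — r_{ij} = s_{ij} / (s_i · s_j):
  r[A,A] = 1 (diagonal).
  r[A,B] = 0.25 / (2.5 · 2.63) = 0.25 / 6.5749 = 0.038
  r[B,B] = 1 (diagonal).

R is symmetric with unit diagonal. Assembling:

R = [[1, 0.038],
 [0.038, 1]]


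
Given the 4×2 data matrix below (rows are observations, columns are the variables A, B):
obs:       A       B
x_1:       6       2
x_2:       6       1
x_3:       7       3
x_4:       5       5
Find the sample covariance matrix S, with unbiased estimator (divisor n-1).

Step 1 — column means:
  mean(A) = (6 + 6 + 7 + 5) / 4 = 24/4 = 6
  mean(B) = (2 + 1 + 3 + 5) / 4 = 11/4 = 2.75

Step 2 — sample covariance S[i,j] = (1/(n-1)) · Σ_k (x_{k,i} - mean_i) · (x_{k,j} - mean_j), with n-1 = 3.
  S[A,A] = ((0)·(0) + (0)·(0) + (1)·(1) + (-1)·(-1)) / 3 = 2/3 = 0.6667
  S[A,B] = ((0)·(-0.75) + (0)·(-1.75) + (1)·(0.25) + (-1)·(2.25)) / 3 = -2/3 = -0.6667
  S[B,B] = ((-0.75)·(-0.75) + (-1.75)·(-1.75) + (0.25)·(0.25) + (2.25)·(2.25)) / 3 = 8.75/3 = 2.9167

S is symmetric (S[j,i] = S[i,j]). Assembling:

S = [[0.6667, -0.6667],
 [-0.6667, 2.9167]]


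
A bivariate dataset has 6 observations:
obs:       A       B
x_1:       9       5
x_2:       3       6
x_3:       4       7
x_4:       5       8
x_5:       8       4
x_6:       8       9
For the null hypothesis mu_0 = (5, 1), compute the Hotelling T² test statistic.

Step 1 — sample mean vector:
  mean(A) = (9 + 3 + 4 + 5 + 8 + 8) / 6 = 37/6 = 6.1667
  mean(B) = (5 + 6 + 7 + 8 + 4 + 9) / 6 = 39/6 = 6.5
  x̄ = (6.1667, 6.5),  deviation x̄ - mu_0 = (6.1667, 6.5) - (5, 1) = (1.1667, 5.5).

Step 2 — sample covariance matrix, S[i,j] = (1/(n-1)) · Σ_k (x_{k,i} - mean_i) · (x_{k,j} - mean_j), divisor n-1 = 5:
  S[A,A] = ((2.8333)·(2.8333) + (-3.1667)·(-3.1667) + (-2.1667)·(-2.1667) + (-1.1667)·(-1.1667) + (1.8333)·(1.8333) + (1.8333)·(1.8333)) / 5 = 30.8333/5 = 6.1667
  S[A,B] = ((2.8333)·(-1.5) + (-3.1667)·(-0.5) + (-2.1667)·(0.5) + (-1.1667)·(1.5) + (1.8333)·(-2.5) + (1.8333)·(2.5)) / 5 = -5.5/5 = -1.1
  S[B,B] = ((-1.5)·(-1.5) + (-0.5)·(-0.5) + (0.5)·(0.5) + (1.5)·(1.5) + (-2.5)·(-2.5) + (2.5)·(2.5)) / 5 = 17.5/5 = 3.5
  S = [[6.1667, -1.1],
 [-1.1, 3.5]].

Step 3 — invert S. det(S) = 6.1667·3.5 - (-1.1)² = 20.3733.
  S^{-1} = (1/det) · [[d, -b], [-b, a]] = [[0.1718, 0.054],
 [0.054, 0.3027]].

Step 4 — quadratic form (x̄ - mu_0)^T · S^{-1} · (x̄ - mu_0):
  S^{-1} · (x̄ - mu_0) = (0.4974, 1.7277),
  (x̄ - mu_0)^T · [...] = (1.1667)·(0.4974) + (5.5)·(1.7277) = 10.0829.

Step 5 — scale by n: T² = 6 · 10.0829 = 60.4974.

T² ≈ 60.4974


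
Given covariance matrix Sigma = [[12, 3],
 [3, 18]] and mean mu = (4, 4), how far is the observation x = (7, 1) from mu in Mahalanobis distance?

Step 1 — centre the observation: (x - mu) = (3, -3).

Step 2 — invert Sigma. det(Sigma) = 12·18 - (3)² = 207.
  Sigma^{-1} = (1/det) · [[d, -b], [-b, a]] = [[0.087, -0.0145],
 [-0.0145, 0.058]].

Step 3 — form the quadratic (x - mu)^T · Sigma^{-1} · (x - mu):
  Sigma^{-1} · (x - mu) = (0.3043, -0.2174).
  (x - mu)^T · [Sigma^{-1} · (x - mu)] = (3)·(0.3043) + (-3)·(-0.2174) = 1.5652.

Step 4 — take square root: d = √(1.5652) ≈ 1.2511.

d(x, mu) = √(1.5652) ≈ 1.2511


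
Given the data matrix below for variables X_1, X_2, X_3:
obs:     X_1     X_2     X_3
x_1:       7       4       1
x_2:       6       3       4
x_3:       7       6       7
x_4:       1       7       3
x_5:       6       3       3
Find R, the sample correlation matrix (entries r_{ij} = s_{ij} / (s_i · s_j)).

Step 1 — column means:
  mean(X_1) = (7 + 6 + 7 + 1 + 6) / 5 = 27/5 = 5.4
  mean(X_2) = (4 + 3 + 6 + 7 + 3) / 5 = 23/5 = 4.6
  mean(X_3) = (1 + 4 + 7 + 3 + 3) / 5 = 18/5 = 3.6

Step 2 — sample variances and covariances s[i,j] = (1/(n-1)) · Σ_k (x_{k,i} - mean_i) · (x_{k,j} - mean_j), with n-1 = 4:
  s[X_1,X_1] = ((1.6)·(1.6) + (0.6)·(0.6) + (1.6)·(1.6) + (-4.4)·(-4.4) + (0.6)·(0.6)) / 4 = 25.2/4 = 6.3
  s[X_1,X_2] = ((1.6)·(-0.6) + (0.6)·(-1.6) + (1.6)·(1.4) + (-4.4)·(2.4) + (0.6)·(-1.6)) / 4 = -11.2/4 = -2.8
  s[X_1,X_3] = ((1.6)·(-2.6) + (0.6)·(0.4) + (1.6)·(3.4) + (-4.4)·(-0.6) + (0.6)·(-0.6)) / 4 = 3.8/4 = 0.95
  s[X_2,X_2] = ((-0.6)·(-0.6) + (-1.6)·(-1.6) + (1.4)·(1.4) + (2.4)·(2.4) + (-1.6)·(-1.6)) / 4 = 13.2/4 = 3.3
  s[X_2,X_3] = ((-0.6)·(-2.6) + (-1.6)·(0.4) + (1.4)·(3.4) + (2.4)·(-0.6) + (-1.6)·(-0.6)) / 4 = 5.2/4 = 1.3
  s[X_3,X_3] = ((-2.6)·(-2.6) + (0.4)·(0.4) + (3.4)·(3.4) + (-0.6)·(-0.6) + (-0.6)·(-0.6)) / 4 = 19.2/4 = 4.8
  Sample standard deviations s_i = √(s[i,i]):
  s(X_1) = √(6.3) = 2.51
  s(X_2) = √(3.3) = 1.8166
  s(X_3) = √(4.8) = 2.1909

Step 3 — r_{ij} = s_{ij} / (s_i · s_j):
  r[X_1,X_1] = 1 (diagonal).
  r[X_1,X_2] = -2.8 / (2.51 · 1.8166) = -2.8 / 4.5596 = -0.6141
  r[X_1,X_3] = 0.95 / (2.51 · 2.1909) = 0.95 / 5.4991 = 0.1728
  r[X_2,X_2] = 1 (diagonal).
  r[X_2,X_3] = 1.3 / (1.8166 · 2.1909) = 1.3 / 3.9799 = 0.3266
  r[X_3,X_3] = 1 (diagonal).

R is symmetric with unit diagonal. Assembling:

R = [[1, -0.6141, 0.1728],
 [-0.6141, 1, 0.3266],
 [0.1728, 0.3266, 1]]


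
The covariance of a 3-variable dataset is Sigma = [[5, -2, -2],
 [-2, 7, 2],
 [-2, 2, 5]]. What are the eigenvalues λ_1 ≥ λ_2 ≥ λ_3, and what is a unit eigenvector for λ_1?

Step 1 — characteristic polynomial p(λ) = det(λI - Sigma) = λ³ - tr·λ² + c_1·λ - det, where tr = trace, c_1 = sum of the principal 2×2 minors, det = det(Sigma):
  tr = 5 + 7 + 5 = 17,
  c_1 = (5·7 - (-2)²) + (5·5 - (-2)²) + (7·5 - (2)²) = 31 + 21 + 31 = 83,
  det = 5·(7·5 - (2)²) - (-2)·((-2)·5 - (2)·(-2)) + (-2)·((-2)·(2) - 7·(-2)) = 5·(31) - (-2)·(-6) + (-2)·(10) = 123.
  So p(λ) = λ³ - 17λ² + 83λ - 123.
Step 2 — look for an integer root (rational root theorem: any rational root is an integer divisor of 123). Testing λ = 3:
  p(3) = 27 - 153 + 249 - 123 = 0  ✓
  Dividing out (λ - 3): p(λ) = (λ - 3)(λ² - 14λ + 41).
Step 3 — remaining eigenvalues from the quadratic λ² - 14λ + 41 = 0:
  Δ = 14² - 4·41 = 196 - 164 = 32,  λ = (14 ± √32)/2 = (14 ± 5.6569)/2 ≈ 9.8284 or 4.1716.
  Sorted: λ_1 = 9.8284,  λ_2 = 4.1716,  λ_3 = 3  (check: sum = 17 = tr ✓).

Step 4 — unit eigenvector for λ_1 ≈ 9.8284: v spans the null space of (Sigma - λ_1 I), whose rows are
  r_1 = (-4.8284, -2, -2),  r_2 = (-2, -2.8284, 2),  r_3 = (-2, 2, -4.8284).
  v is orthogonal to every row, so take v ∝ r_1 × r_2 = ((-2)·(2) - (-2)·(-2.8284), (-2)·(-2) - (-4.8284)·(2), (-4.8284)·(-2.8284) - (-2)·(-2)) ≈ (-9.6569, 13.6569, 9.6569).
  Rescale (multiply by -1 so the first nonzero entry is positive): u = (9.6569, -13.6569, -9.6569).
  ||u|| = √((9.6569)² + (-13.6569)² + (-9.6569)²) = √(373.0193) ≈ 19.3137,  v_1 = u/||u|| ≈ (0.5, -0.7071, -0.5) (||v_1|| = 1).

λ_1 = 9.8284,  λ_2 = 4.1716,  λ_3 = 3;  v_1 ≈ (0.5, -0.7071, -0.5)


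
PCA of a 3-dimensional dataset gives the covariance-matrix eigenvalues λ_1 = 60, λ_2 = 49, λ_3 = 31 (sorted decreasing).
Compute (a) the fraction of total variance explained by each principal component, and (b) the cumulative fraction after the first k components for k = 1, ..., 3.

Step 1 — total variance = trace(Sigma) = Σ λ_i = 60 + 49 + 31 = 140.

Step 2 — fraction explained by component i = λ_i / Σ λ:
  PC1: 60/140 = 0.4286
  PC2: 49/140 = 0.35
  PC3: 31/140 = 0.2214

Step 3 — cumulative fraction after k components = (λ_1 + ... + λ_k) / Σ λ:
  k = 1: 60/140 = 0.4286
  k = 2: (60 + 49)/140 = 109/140 = 0.7786
  k = 3: (60 + 49 + 31)/140 = 140/140 = 1

Summary (fraction, with percent):

explained: PC1 0.4286 (42.86%), PC2 0.35 (35%), PC3 0.2214 (22.14%);  cumulative: 0.4286, 0.7786, 1


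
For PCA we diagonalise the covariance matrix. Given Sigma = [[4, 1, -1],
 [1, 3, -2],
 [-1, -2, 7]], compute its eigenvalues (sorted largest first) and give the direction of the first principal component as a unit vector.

Step 1 — characteristic polynomial p(λ) = det(λI - Sigma) = λ³ - tr·λ² + c_1·λ - det, where tr = trace, c_1 = sum of the principal 2×2 minors, det = det(Sigma):
  tr = 4 + 3 + 7 = 14,
  c_1 = (4·3 - (1)²) + (4·7 - (-1)²) + (3·7 - (-2)²) = 11 + 27 + 17 = 55,
  det = 4·(3·7 - (-2)²) - (1)·((1)·7 - (-2)·(-1)) + (-1)·((1)·(-2) - 3·(-1)) = 4·(17) - (1)·(5) + (-1)·(1) = 62.
  So p(λ) = λ³ - 14λ² + 55λ - 62.
Step 2 — look for an integer root (rational root theorem: any rational root is an integer divisor of 62). Testing λ = 2:
  p(2) = 8 - 56 + 110 - 62 = 0  ✓
  Dividing out (λ - 2): p(λ) = (λ - 2)(λ² - 12λ + 31).
Step 3 — remaining eigenvalues from the quadratic λ² - 12λ + 31 = 0:
  Δ = 12² - 4·31 = 144 - 124 = 20,  λ = (12 ± √20)/2 = (12 ± 4.4721)/2 ≈ 8.2361 or 3.7639.
  Sorted: λ_1 = 8.2361,  λ_2 = 3.7639,  λ_3 = 2  (check: sum = 14 = tr ✓).

Step 4 — unit eigenvector for λ_1 ≈ 8.2361: v spans the null space of (Sigma - λ_1 I), whose rows are
  r_1 = (-4.2361, 1, -1),  r_2 = (1, -5.2361, -2),  r_3 = (-1, -2, -1.2361).
  v is orthogonal to every row, so take v ∝ r_1 × r_2 = ((1)·(-2) - (-1)·(-5.2361), (-1)·(1) - (-4.2361)·(-2), (-4.2361)·(-5.2361) - (1)·(1)) ≈ (-7.2361, -9.4721, 21.1803).
  Rescale (multiply by -1 so the first nonzero entry is positive): u = (7.2361, 9.4721, -21.1803).
  ||u|| = √((7.2361)² + (9.4721)² + (-21.1803)²) = √(590.6888) ≈ 24.3041,  v_1 = u/||u|| ≈ (0.2977, 0.3897, -0.8715) (||v_1|| = 1).

λ_1 = 8.2361,  λ_2 = 3.7639,  λ_3 = 2;  v_1 ≈ (0.2977, 0.3897, -0.8715)


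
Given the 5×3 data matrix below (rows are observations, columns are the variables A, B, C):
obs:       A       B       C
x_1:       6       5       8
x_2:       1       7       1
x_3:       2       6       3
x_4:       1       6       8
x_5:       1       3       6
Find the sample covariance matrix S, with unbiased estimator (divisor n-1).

Step 1 — column means:
  mean(A) = (6 + 1 + 2 + 1 + 1) / 5 = 11/5 = 2.2
  mean(B) = (5 + 7 + 6 + 6 + 3) / 5 = 27/5 = 5.4
  mean(C) = (8 + 1 + 3 + 8 + 6) / 5 = 26/5 = 5.2

Step 2 — sample covariance S[i,j] = (1/(n-1)) · Σ_k (x_{k,i} - mean_i) · (x_{k,j} - mean_j), with n-1 = 4.
  S[A,A] = ((3.8)·(3.8) + (-1.2)·(-1.2) + (-0.2)·(-0.2) + (-1.2)·(-1.2) + (-1.2)·(-1.2)) / 4 = 18.8/4 = 4.7
  S[A,B] = ((3.8)·(-0.4) + (-1.2)·(1.6) + (-0.2)·(0.6) + (-1.2)·(0.6) + (-1.2)·(-2.4)) / 4 = -1.4/4 = -0.35
  S[A,C] = ((3.8)·(2.8) + (-1.2)·(-4.2) + (-0.2)·(-2.2) + (-1.2)·(2.8) + (-1.2)·(0.8)) / 4 = 11.8/4 = 2.95
  S[B,B] = ((-0.4)·(-0.4) + (1.6)·(1.6) + (0.6)·(0.6) + (0.6)·(0.6) + (-2.4)·(-2.4)) / 4 = 9.2/4 = 2.3
  S[B,C] = ((-0.4)·(2.8) + (1.6)·(-4.2) + (0.6)·(-2.2) + (0.6)·(2.8) + (-2.4)·(0.8)) / 4 = -9.4/4 = -2.35
  S[C,C] = ((2.8)·(2.8) + (-4.2)·(-4.2) + (-2.2)·(-2.2) + (2.8)·(2.8) + (0.8)·(0.8)) / 4 = 38.8/4 = 9.7

S is symmetric (S[j,i] = S[i,j]). Assembling:

S = [[4.7, -0.35, 2.95],
 [-0.35, 2.3, -2.35],
 [2.95, -2.35, 9.7]]


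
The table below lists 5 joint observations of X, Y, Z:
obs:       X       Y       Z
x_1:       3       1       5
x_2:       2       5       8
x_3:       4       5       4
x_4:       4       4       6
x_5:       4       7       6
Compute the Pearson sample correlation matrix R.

Step 1 — column means:
  mean(X) = (3 + 2 + 4 + 4 + 4) / 5 = 17/5 = 3.4
  mean(Y) = (1 + 5 + 5 + 4 + 7) / 5 = 22/5 = 4.4
  mean(Z) = (5 + 8 + 4 + 6 + 6) / 5 = 29/5 = 5.8

Step 2 — sample variances and covariances s[i,j] = (1/(n-1)) · Σ_k (x_{k,i} - mean_i) · (x_{k,j} - mean_j), with n-1 = 4:
  s[X,X] = ((-0.4)·(-0.4) + (-1.4)·(-1.4) + (0.6)·(0.6) + (0.6)·(0.6) + (0.6)·(0.6)) / 4 = 3.2/4 = 0.8
  s[X,Y] = ((-0.4)·(-3.4) + (-1.4)·(0.6) + (0.6)·(0.6) + (0.6)·(-0.4) + (0.6)·(2.6)) / 4 = 2.2/4 = 0.55
  s[X,Z] = ((-0.4)·(-0.8) + (-1.4)·(2.2) + (0.6)·(-1.8) + (0.6)·(0.2) + (0.6)·(0.2)) / 4 = -3.6/4 = -0.9
  s[Y,Y] = ((-3.4)·(-3.4) + (0.6)·(0.6) + (0.6)·(0.6) + (-0.4)·(-0.4) + (2.6)·(2.6)) / 4 = 19.2/4 = 4.8
  s[Y,Z] = ((-3.4)·(-0.8) + (0.6)·(2.2) + (0.6)·(-1.8) + (-0.4)·(0.2) + (2.6)·(0.2)) / 4 = 3.4/4 = 0.85
  s[Z,Z] = ((-0.8)·(-0.8) + (2.2)·(2.2) + (-1.8)·(-1.8) + (0.2)·(0.2) + (0.2)·(0.2)) / 4 = 8.8/4 = 2.2
  Sample standard deviations s_i = √(s[i,i]):
  s(X) = √(0.8) = 0.8944
  s(Y) = √(4.8) = 2.1909
  s(Z) = √(2.2) = 1.4832

Step 3 — r_{ij} = s_{ij} / (s_i · s_j):
  r[X,X] = 1 (diagonal).
  r[X,Y] = 0.55 / (0.8944 · 2.1909) = 0.55 / 1.9596 = 0.2807
  r[X,Z] = -0.9 / (0.8944 · 1.4832) = -0.9 / 1.3266 = -0.6784
  r[Y,Y] = 1 (diagonal).
  r[Y,Z] = 0.85 / (2.1909 · 1.4832) = 0.85 / 3.2496 = 0.2616
  r[Z,Z] = 1 (diagonal).

R is symmetric with unit diagonal. Assembling:

R = [[1, 0.2807, -0.6784],
 [0.2807, 1, 0.2616],
 [-0.6784, 0.2616, 1]]


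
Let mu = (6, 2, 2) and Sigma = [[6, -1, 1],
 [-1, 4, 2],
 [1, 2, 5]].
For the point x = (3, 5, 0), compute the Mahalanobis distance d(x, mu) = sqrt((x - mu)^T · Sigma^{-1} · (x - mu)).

Step 1 — centre the observation: (x - mu) = (-3, 3, -2).

Step 2 — invert Sigma (cofactor / det for 3×3, or solve directly):
  Sigma^{-1} = [[0.1928, 0.0843, -0.0723],
 [0.0843, 0.3494, -0.1566],
 [-0.0723, -0.1566, 0.2771]].

Step 3 — form the quadratic (x - mu)^T · Sigma^{-1} · (x - mu):
  Sigma^{-1} · (x - mu) = (-0.1807, 1.1084, -0.8072).
  (x - mu)^T · [Sigma^{-1} · (x - mu)] = (-3)·(-0.1807) + (3)·(1.1084) + (-2)·(-0.8072) = 5.4819.

Step 4 — take square root: d = √(5.4819) ≈ 2.3414.

d(x, mu) = √(5.4819) ≈ 2.3414


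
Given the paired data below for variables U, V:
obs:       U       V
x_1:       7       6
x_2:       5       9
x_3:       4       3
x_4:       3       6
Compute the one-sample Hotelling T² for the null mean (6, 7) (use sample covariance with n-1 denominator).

Step 1 — sample mean vector:
  mean(U) = (7 + 5 + 4 + 3) / 4 = 19/4 = 4.75
  mean(V) = (6 + 9 + 3 + 6) / 4 = 24/4 = 6
  x̄ = (4.75, 6),  deviation x̄ - mu_0 = (4.75, 6) - (6, 7) = (-1.25, -1).

Step 2 — sample covariance matrix, S[i,j] = (1/(n-1)) · Σ_k (x_{k,i} - mean_i) · (x_{k,j} - mean_j), divisor n-1 = 3:
  S[U,U] = ((2.25)·(2.25) + (0.25)·(0.25) + (-0.75)·(-0.75) + (-1.75)·(-1.75)) / 3 = 8.75/3 = 2.9167
  S[U,V] = ((2.25)·(0) + (0.25)·(3) + (-0.75)·(-3) + (-1.75)·(0)) / 3 = 3/3 = 1
  S[V,V] = ((0)·(0) + (3)·(3) + (-3)·(-3) + (0)·(0)) / 3 = 18/3 = 6
  S = [[2.9167, 1],
 [1, 6]].

Step 3 — invert S. det(S) = 2.9167·6 - (1)² = 16.5.
  S^{-1} = (1/det) · [[d, -b], [-b, a]] = [[0.3636, -0.0606],
 [-0.0606, 0.1768]].

Step 4 — quadratic form (x̄ - mu_0)^T · S^{-1} · (x̄ - mu_0):
  S^{-1} · (x̄ - mu_0) = (-0.3939, -0.101),
  (x̄ - mu_0)^T · [...] = (-1.25)·(-0.3939) + (-1)·(-0.101) = 0.5934.

Step 5 — scale by n: T² = 4 · 0.5934 = 2.3737.

T² ≈ 2.3737


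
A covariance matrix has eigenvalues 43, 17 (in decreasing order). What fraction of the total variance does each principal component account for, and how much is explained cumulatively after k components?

Step 1 — total variance = trace(Sigma) = Σ λ_i = 43 + 17 = 60.

Step 2 — fraction explained by component i = λ_i / Σ λ:
  PC1: 43/60 = 0.7167
  PC2: 17/60 = 0.2833

Step 3 — cumulative fraction after k components = (λ_1 + ... + λ_k) / Σ λ:
  k = 1: 43/60 = 0.7167
  k = 2: (43 + 17)/60 = 60/60 = 1

Summary (fraction, with percent):

explained: PC1 0.7167 (71.67%), PC2 0.2833 (28.33%);  cumulative: 0.7167, 1


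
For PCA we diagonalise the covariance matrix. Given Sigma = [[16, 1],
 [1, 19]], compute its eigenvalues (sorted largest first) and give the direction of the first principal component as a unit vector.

Step 1 — characteristic polynomial of 2×2 Sigma:
  det(Sigma - λI) = λ² - trace · λ + det = 0.
  trace = 16 + 19 = 35, det = 16·19 - (1)² = 303.
Step 2 — discriminant:
  Δ = trace² - 4·det = 1225 - 1212 = 13.
Step 3 — eigenvalues:
  λ = (trace ± √Δ)/2 = (35 ± 3.6056)/2,
  λ_1 = 19.3028,  λ_2 = 15.6972.

Step 4 — unit eigenvector for λ_1: solve (Sigma - λ_1 I)v = 0. First row:
  (16 - 19.3028)·v_x + (1)·v_y = 0, i.e. (-3.3028)·v_x + (1)·v_y = 0,
  so v ∝ (b, λ_1 - a) = (1, 3.3028) = u.
  ||u|| = √((1)² + (3.3028)²) = √(11.9083) ≈ 3.4508,
  v_1 = u/||u|| ≈ (0.2898, 0.9571) (||v_1|| = 1).

λ_1 = 19.3028,  λ_2 = 15.6972;  v_1 ≈ (0.2898, 0.9571)
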